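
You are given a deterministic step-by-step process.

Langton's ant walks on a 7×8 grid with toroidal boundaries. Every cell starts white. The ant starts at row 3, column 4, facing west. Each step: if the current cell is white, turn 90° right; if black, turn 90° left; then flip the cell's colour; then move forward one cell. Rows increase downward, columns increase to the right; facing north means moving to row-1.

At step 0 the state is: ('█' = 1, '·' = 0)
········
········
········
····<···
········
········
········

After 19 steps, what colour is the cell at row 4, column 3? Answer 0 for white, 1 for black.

1

t=0: ········
········
········
····<···
········
········
········
t=1: ········
········
····^···
····█···
········
········
········
t=2: ········
········
····█>··
····█···
········
········
········
t=3: ········
········
····██··
····█v··
········
········
········
t=4: ········
········
····██··
····<█··
········
········
········
t=5: ········
········
····██··
·····█··
····v···
········
········
t=6: ········
········
····██··
·····█··
···<█···
········
········
t=7: ········
········
····██··
···^·█··
···██···
········
········
t=8: ········
········
····██··
···█>█··
···██···
········
········
t=9: ········
········
····██··
···███··
···█v···
········
········
t=10: ········
········
····██··
···███··
···█·>··
········
········
t=11: ········
········
····██··
···███··
···█·█··
·····v··
········
t=12: ········
········
····██··
···███··
···█·█··
····<█··
········
t=13: ········
········
····██··
···███··
···█^█··
····██··
········
t=14: ········
········
····██··
···███··
···██>··
····██··
········
t=15: ········
········
····██··
···██^··
···██···
····██··
········
t=16: ········
········
····██··
···█<···
···██···
····██··
········
t=17: ········
········
····██··
···█····
···█v···
····██··
········
t=18: ········
········
····██··
···█····
···█·>··
····██··
········
t=19: ········
········
····██··
···█····
···█·█··
····█v··
········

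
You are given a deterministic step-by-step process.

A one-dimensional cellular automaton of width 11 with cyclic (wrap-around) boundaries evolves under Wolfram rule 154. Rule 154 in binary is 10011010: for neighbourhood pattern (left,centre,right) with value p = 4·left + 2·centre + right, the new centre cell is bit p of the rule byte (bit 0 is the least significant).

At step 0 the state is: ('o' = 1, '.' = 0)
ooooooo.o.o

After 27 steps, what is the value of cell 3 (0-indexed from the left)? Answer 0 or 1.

0

step 0: ooooooo.o.o
step 1: oooooo....o
step 2: ooooo.o..oo
step 3: oooo...oooo
step 4: ooo.o.ooooo
step 5: oo....ooooo
step 6: o.o..oooooo
step 7: ...oooooooo
step 8: o.oooooooo.
step 9: ..ooooooo..
step 10: .ooooooo.o.
step 11: ooooooo...o
step 12: oooooo.o.oo
step 13: ooooo....oo
step 14: oooo.o..ooo
step 15: ooo...ooooo
step 16: oo.o.oooooo
step 17: o....oooooo
step 18: .o..ooooooo
step 19: ..oooooooo.
step 20: .oooooooo.o
step 21: .ooooooo...
step 22: ooooooo.o..
step 23: oooooo...oo
step 24: ooooo.o.ooo
step 25: oooo....ooo
step 26: ooo.o..oooo
step 27: oo...oooooo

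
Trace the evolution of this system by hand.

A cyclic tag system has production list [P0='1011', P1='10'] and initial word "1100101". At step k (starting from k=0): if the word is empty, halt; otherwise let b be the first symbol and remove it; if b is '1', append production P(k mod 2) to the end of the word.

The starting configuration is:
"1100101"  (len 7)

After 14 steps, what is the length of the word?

19

[0] "1100101"  (len 7)
[1] "1001011011"  (len 10)
[2] "00101101110"  (len 11)
[3] "0101101110"  (len 10)
[4] "101101110"  (len 9)
[5] "011011101011"  (len 12)
[6] "11011101011"  (len 11)
[7] "10111010111011"  (len 14)
[8] "011101011101110"  (len 15)
[9] "11101011101110"  (len 14)
[10] "110101110111010"  (len 15)
[11] "101011101110101011"  (len 18)
[12] "0101110111010101110"  (len 19)
[13] "101110111010101110"  (len 18)
[14] "0111011101010111010"  (len 19)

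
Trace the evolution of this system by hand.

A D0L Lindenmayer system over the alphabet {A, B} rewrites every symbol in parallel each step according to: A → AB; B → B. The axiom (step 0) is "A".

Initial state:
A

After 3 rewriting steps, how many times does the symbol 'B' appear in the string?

3

t=0: A
t=1: AB
t=2: ABB
t=3: ABBB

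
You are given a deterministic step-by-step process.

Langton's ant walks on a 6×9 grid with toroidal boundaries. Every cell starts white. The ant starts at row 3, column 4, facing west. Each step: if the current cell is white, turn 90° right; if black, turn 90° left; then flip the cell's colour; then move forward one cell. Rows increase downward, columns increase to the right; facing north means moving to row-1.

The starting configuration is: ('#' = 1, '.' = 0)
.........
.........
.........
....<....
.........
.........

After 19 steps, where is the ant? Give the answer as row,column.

[0] .........
.........
.........
....<....
.........
.........
[1] .........
.........
....^....
....#....
.........
.........
[2] .........
.........
....#>...
....#....
.........
.........
[3] .........
.........
....##...
....#v...
.........
.........
[4] .........
.........
....##...
....<#...
.........
.........
[5] .........
.........
....##...
.....#...
....v....
.........
[6] .........
.........
....##...
.....#...
...<#....
.........
[7] .........
.........
....##...
...^.#...
...##....
.........
[8] .........
.........
....##...
...#>#...
...##....
.........
[9] .........
.........
....##...
...###...
...#v....
.........
[10] .........
.........
....##...
...###...
...#.>...
.........
[11] .........
.........
....##...
...###...
...#.#...
.....v...
[12] .........
.........
....##...
...###...
...#.#...
....<#...
[13] .........
.........
....##...
...###...
...#^#...
....##...
[14] .........
.........
....##...
...###...
...##>...
....##...
[15] .........
.........
....##...
...##^...
...##....
....##...
[16] .........
.........
....##...
...#<....
...##....
....##...
[17] .........
.........
....##...
...#.....
...#v....
....##...
[18] .........
.........
....##...
...#.....
...#.>...
....##...
[19] .........
.........
....##...
...#.....
...#.#...
....#v...

5,5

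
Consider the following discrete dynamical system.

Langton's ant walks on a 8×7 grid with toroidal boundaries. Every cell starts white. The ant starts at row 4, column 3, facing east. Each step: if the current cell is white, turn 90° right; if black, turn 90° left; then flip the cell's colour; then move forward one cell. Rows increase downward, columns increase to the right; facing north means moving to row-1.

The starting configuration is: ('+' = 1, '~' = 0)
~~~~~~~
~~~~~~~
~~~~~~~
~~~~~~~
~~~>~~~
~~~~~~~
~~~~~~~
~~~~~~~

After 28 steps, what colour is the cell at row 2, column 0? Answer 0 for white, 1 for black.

1

[0] ~~~~~~~
~~~~~~~
~~~~~~~
~~~~~~~
~~~>~~~
~~~~~~~
~~~~~~~
~~~~~~~
[1] ~~~~~~~
~~~~~~~
~~~~~~~
~~~~~~~
~~~+~~~
~~~v~~~
~~~~~~~
~~~~~~~
[2] ~~~~~~~
~~~~~~~
~~~~~~~
~~~~~~~
~~~+~~~
~~<+~~~
~~~~~~~
~~~~~~~
[3] ~~~~~~~
~~~~~~~
~~~~~~~
~~~~~~~
~~^+~~~
~~++~~~
~~~~~~~
~~~~~~~
[4] ~~~~~~~
~~~~~~~
~~~~~~~
~~~~~~~
~~+>~~~
~~++~~~
~~~~~~~
~~~~~~~
[5] ~~~~~~~
~~~~~~~
~~~~~~~
~~~^~~~
~~+~~~~
~~++~~~
~~~~~~~
~~~~~~~
[6] ~~~~~~~
~~~~~~~
~~~~~~~
~~~+>~~
~~+~~~~
~~++~~~
~~~~~~~
~~~~~~~
[7] ~~~~~~~
~~~~~~~
~~~~~~~
~~~++~~
~~+~v~~
~~++~~~
~~~~~~~
~~~~~~~
[8] ~~~~~~~
~~~~~~~
~~~~~~~
~~~++~~
~~+<+~~
~~++~~~
~~~~~~~
~~~~~~~
[9] ~~~~~~~
~~~~~~~
~~~~~~~
~~~^+~~
~~+++~~
~~++~~~
~~~~~~~
~~~~~~~
[10] ~~~~~~~
~~~~~~~
~~~~~~~
~~<~+~~
~~+++~~
~~++~~~
~~~~~~~
~~~~~~~
[11] ~~~~~~~
~~~~~~~
~~^~~~~
~~+~+~~
~~+++~~
~~++~~~
~~~~~~~
~~~~~~~
[12] ~~~~~~~
~~~~~~~
~~+>~~~
~~+~+~~
~~+++~~
~~++~~~
~~~~~~~
~~~~~~~
[13] ~~~~~~~
~~~~~~~
~~++~~~
~~+v+~~
~~+++~~
~~++~~~
~~~~~~~
~~~~~~~
[14] ~~~~~~~
~~~~~~~
~~++~~~
~~<++~~
~~+++~~
~~++~~~
~~~~~~~
~~~~~~~
[15] ~~~~~~~
~~~~~~~
~~++~~~
~~~++~~
~~v++~~
~~++~~~
~~~~~~~
~~~~~~~
[16] ~~~~~~~
~~~~~~~
~~++~~~
~~~++~~
~~~>+~~
~~++~~~
~~~~~~~
~~~~~~~
[17] ~~~~~~~
~~~~~~~
~~++~~~
~~~^+~~
~~~~+~~
~~++~~~
~~~~~~~
~~~~~~~
[18] ~~~~~~~
~~~~~~~
~~++~~~
~~<~+~~
~~~~+~~
~~++~~~
~~~~~~~
~~~~~~~
[19] ~~~~~~~
~~~~~~~
~~^+~~~
~~+~+~~
~~~~+~~
~~++~~~
~~~~~~~
~~~~~~~
[20] ~~~~~~~
~~~~~~~
~<~+~~~
~~+~+~~
~~~~+~~
~~++~~~
~~~~~~~
~~~~~~~
[21] ~~~~~~~
~^~~~~~
~+~+~~~
~~+~+~~
~~~~+~~
~~++~~~
~~~~~~~
~~~~~~~
[22] ~~~~~~~
~+>~~~~
~+~+~~~
~~+~+~~
~~~~+~~
~~++~~~
~~~~~~~
~~~~~~~
[23] ~~~~~~~
~++~~~~
~+v+~~~
~~+~+~~
~~~~+~~
~~++~~~
~~~~~~~
~~~~~~~
[24] ~~~~~~~
~++~~~~
~<++~~~
~~+~+~~
~~~~+~~
~~++~~~
~~~~~~~
~~~~~~~
[25] ~~~~~~~
~++~~~~
~~++~~~
~v+~+~~
~~~~+~~
~~++~~~
~~~~~~~
~~~~~~~
[26] ~~~~~~~
~++~~~~
~~++~~~
<++~+~~
~~~~+~~
~~++~~~
~~~~~~~
~~~~~~~
[27] ~~~~~~~
~++~~~~
^~++~~~
+++~+~~
~~~~+~~
~~++~~~
~~~~~~~
~~~~~~~
[28] ~~~~~~~
~++~~~~
+>++~~~
+++~+~~
~~~~+~~
~~++~~~
~~~~~~~
~~~~~~~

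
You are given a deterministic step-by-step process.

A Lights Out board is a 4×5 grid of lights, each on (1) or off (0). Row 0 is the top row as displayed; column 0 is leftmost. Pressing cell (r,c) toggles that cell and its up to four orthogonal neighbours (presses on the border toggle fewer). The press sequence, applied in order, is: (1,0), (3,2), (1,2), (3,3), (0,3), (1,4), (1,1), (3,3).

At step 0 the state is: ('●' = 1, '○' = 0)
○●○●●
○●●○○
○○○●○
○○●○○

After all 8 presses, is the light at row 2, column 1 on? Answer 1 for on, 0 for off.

k=0  ○●○●●
○●●○○
○○○●○
○○●○○
k=1  ●●○●●
●○●○○
●○○●○
○○●○○
k=2  ●●○●●
●○●○○
●○●●○
○●○●○
k=3  ●●●●●
●●○●○
●○○●○
○●○●○
k=4  ●●●●●
●●○●○
●○○○○
○●●○●
k=5  ●●○○○
●●○○○
●○○○○
○●●○●
k=6  ●●○○●
●●○●●
●○○○●
○●●○●
k=7  ●○○○●
○○●●●
●●○○●
○●●○●
k=8  ●○○○●
○○●●●
●●○●●
○●○●○

1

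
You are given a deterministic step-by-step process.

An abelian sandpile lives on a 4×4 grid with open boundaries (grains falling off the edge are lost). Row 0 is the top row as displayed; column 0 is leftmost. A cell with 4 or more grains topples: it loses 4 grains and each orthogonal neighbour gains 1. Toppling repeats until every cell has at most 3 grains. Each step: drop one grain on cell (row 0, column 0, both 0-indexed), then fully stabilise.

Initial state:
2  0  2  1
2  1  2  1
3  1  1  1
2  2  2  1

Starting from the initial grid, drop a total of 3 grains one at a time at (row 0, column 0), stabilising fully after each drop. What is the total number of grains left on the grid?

step 0: 2  0  2  1
2  1  2  1
3  1  1  1
2  2  2  1
step 1: 3  0  2  1
2  1  2  1
3  1  1  1
2  2  2  1
step 2: 0  1  2  1
3  1  2  1
3  1  1  1
2  2  2  1
step 3: 1  1  2  1
3  1  2  1
3  1  1  1
2  2  2  1

25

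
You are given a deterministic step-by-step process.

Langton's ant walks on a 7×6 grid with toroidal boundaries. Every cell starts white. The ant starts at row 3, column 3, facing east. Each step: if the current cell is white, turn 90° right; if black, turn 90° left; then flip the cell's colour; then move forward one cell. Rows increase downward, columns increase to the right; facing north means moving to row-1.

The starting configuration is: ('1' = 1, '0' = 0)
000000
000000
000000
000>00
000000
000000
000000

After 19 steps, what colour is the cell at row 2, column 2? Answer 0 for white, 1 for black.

gen 0: 000000
000000
000000
000>00
000000
000000
000000
gen 1: 000000
000000
000000
000100
000v00
000000
000000
gen 2: 000000
000000
000000
000100
00<100
000000
000000
gen 3: 000000
000000
000000
00^100
001100
000000
000000
gen 4: 000000
000000
000000
001>00
001100
000000
000000
gen 5: 000000
000000
000^00
001000
001100
000000
000000
gen 6: 000000
000000
0001>0
001000
001100
000000
000000
gen 7: 000000
000000
000110
0010v0
001100
000000
000000
gen 8: 000000
000000
000110
001<10
001100
000000
000000
gen 9: 000000
000000
000^10
001110
001100
000000
000000
gen 10: 000000
000000
00<010
001110
001100
000000
000000
gen 11: 000000
00^000
001010
001110
001100
000000
000000
gen 12: 000000
001>00
001010
001110
001100
000000
000000
gen 13: 000000
001100
001v10
001110
001100
000000
000000
gen 14: 000000
001100
00<110
001110
001100
000000
000000
gen 15: 000000
001100
000110
00v110
001100
000000
000000
gen 16: 000000
001100
000110
000>10
001100
000000
000000
gen 17: 000000
001100
000^10
000010
001100
000000
000000
gen 18: 000000
001100
00<010
000010
001100
000000
000000
gen 19: 000000
00^100
001010
000010
001100
000000
000000

1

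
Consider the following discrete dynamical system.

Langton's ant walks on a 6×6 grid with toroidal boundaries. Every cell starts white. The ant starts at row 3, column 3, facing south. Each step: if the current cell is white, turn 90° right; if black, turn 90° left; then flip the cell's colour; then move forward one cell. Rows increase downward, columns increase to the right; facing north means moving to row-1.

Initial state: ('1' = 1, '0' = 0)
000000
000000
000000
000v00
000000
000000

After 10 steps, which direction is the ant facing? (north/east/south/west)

north

k=0  000000
000000
000000
000v00
000000
000000
k=1  000000
000000
000000
00<100
000000
000000
k=2  000000
000000
00^000
001100
000000
000000
k=3  000000
000000
001>00
001100
000000
000000
k=4  000000
000000
001100
001v00
000000
000000
k=5  000000
000000
001100
0010>0
000000
000000
k=6  000000
000000
001100
001010
0000v0
000000
k=7  000000
000000
001100
001010
000<10
000000
k=8  000000
000000
001100
001^10
000110
000000
k=9  000000
000000
001100
0011>0
000110
000000
k=10  000000
000000
0011^0
001100
000110
000000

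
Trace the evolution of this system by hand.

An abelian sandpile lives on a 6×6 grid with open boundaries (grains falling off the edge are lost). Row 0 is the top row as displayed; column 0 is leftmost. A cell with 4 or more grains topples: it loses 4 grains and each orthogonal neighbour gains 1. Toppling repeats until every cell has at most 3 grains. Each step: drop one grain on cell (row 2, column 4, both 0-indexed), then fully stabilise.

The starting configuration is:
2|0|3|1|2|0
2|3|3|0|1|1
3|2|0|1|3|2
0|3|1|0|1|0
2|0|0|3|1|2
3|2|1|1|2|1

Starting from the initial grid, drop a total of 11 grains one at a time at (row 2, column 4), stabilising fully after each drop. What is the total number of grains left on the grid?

[0] 2|0|3|1|2|0
2|3|3|0|1|1
3|2|0|1|3|2
0|3|1|0|1|0
2|0|0|3|1|2
3|2|1|1|2|1
[1] 2|0|3|1|2|0
2|3|3|0|2|1
3|2|0|2|0|3
0|3|1|0|2|0
2|0|0|3|1|2
3|2|1|1|2|1
[2] 2|0|3|1|2|0
2|3|3|0|2|1
3|2|0|2|1|3
0|3|1|0|2|0
2|0|0|3|1|2
3|2|1|1|2|1
[3] 2|0|3|1|2|0
2|3|3|0|2|1
3|2|0|2|2|3
0|3|1|0|2|0
2|0|0|3|1|2
3|2|1|1|2|1
[4] 2|0|3|1|2|0
2|3|3|0|2|1
3|2|0|2|3|3
0|3|1|0|2|0
2|0|0|3|1|2
3|2|1|1|2|1
[5] 2|0|3|1|2|0
2|3|3|0|3|2
3|2|0|3|1|0
0|3|1|0|3|1
2|0|0|3|1|2
3|2|1|1|2|1
[6] 2|0|3|1|2|0
2|3|3|0|3|2
3|2|0|3|2|0
0|3|1|0|3|1
2|0|0|3|1|2
3|2|1|1|2|1
[7] 2|0|3|1|2|0
2|3|3|0|3|2
3|2|0|3|3|0
0|3|1|0|3|1
2|0|0|3|1|2
3|2|1|1|2|1
[8] 2|0|3|1|3|0
2|3|3|2|0|3
3|2|1|0|3|1
0|3|1|2|0|2
2|0|0|3|2|2
3|2|1|1|2|1
[9] 2|0|3|1|3|0
2|3|3|2|1|3
3|2|1|1|0|2
0|3|1|2|1|2
2|0|0|3|2|2
3|2|1|1|2|1
[10] 2|0|3|1|3|0
2|3|3|2|1|3
3|2|1|1|1|2
0|3|1|2|1|2
2|0|0|3|2|2
3|2|1|1|2|1
[11] 2|0|3|1|3|0
2|3|3|2|1|3
3|2|1|1|2|2
0|3|1|2|1|2
2|0|0|3|2|2
3|2|1|1|2|1

62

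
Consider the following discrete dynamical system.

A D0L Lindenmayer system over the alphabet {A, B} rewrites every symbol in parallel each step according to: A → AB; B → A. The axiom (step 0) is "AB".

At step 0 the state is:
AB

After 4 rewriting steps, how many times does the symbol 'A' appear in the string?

gen 0: AB
gen 1: ABA
gen 2: ABAAB
gen 3: ABAABABA
gen 4: ABAABABAABAAB

8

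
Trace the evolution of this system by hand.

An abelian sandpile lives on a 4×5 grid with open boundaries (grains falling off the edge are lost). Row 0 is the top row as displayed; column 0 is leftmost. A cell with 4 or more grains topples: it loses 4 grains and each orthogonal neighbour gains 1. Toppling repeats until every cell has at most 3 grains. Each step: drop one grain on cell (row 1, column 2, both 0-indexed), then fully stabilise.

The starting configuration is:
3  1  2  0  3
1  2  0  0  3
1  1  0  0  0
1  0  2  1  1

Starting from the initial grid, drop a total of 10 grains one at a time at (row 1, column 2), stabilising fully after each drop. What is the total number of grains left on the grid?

31

[0] 3  1  2  0  3
1  2  0  0  3
1  1  0  0  0
1  0  2  1  1
[1] 3  1  2  0  3
1  2  1  0  3
1  1  0  0  0
1  0  2  1  1
[2] 3  1  2  0  3
1  2  2  0  3
1  1  0  0  0
1  0  2  1  1
[3] 3  1  2  0  3
1  2  3  0  3
1  1  0  0  0
1  0  2  1  1
[4] 3  1  3  0  3
1  3  0  1  3
1  1  1  0  0
1  0  2  1  1
[5] 3  1  3  0  3
1  3  1  1  3
1  1  1  0  0
1  0  2  1  1
[6] 3  1  3  0  3
1  3  2  1  3
1  1  1  0  0
1  0  2  1  1
[7] 3  1  3  0  3
1  3  3  1  3
1  1  1  0  0
1  0  2  1  1
[8] 3  3  0  1  3
2  0  2  2  3
1  2  2  0  0
1  0  2  1  1
[9] 3  3  0  1  3
2  0  3  2  3
1  2  2  0  0
1  0  2  1  1
[10] 3  3  1  1  3
2  1  0  3  3
1  2  3  0  0
1  0  2  1  1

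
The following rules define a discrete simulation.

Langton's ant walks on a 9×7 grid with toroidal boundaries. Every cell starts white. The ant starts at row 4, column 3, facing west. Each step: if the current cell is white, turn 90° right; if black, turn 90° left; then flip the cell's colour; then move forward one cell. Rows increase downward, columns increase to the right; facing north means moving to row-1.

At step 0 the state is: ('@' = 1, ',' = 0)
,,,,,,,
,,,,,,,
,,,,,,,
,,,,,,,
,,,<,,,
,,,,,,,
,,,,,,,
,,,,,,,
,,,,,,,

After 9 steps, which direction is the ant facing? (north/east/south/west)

t=0: ,,,,,,,
,,,,,,,
,,,,,,,
,,,,,,,
,,,<,,,
,,,,,,,
,,,,,,,
,,,,,,,
,,,,,,,
t=1: ,,,,,,,
,,,,,,,
,,,,,,,
,,,^,,,
,,,@,,,
,,,,,,,
,,,,,,,
,,,,,,,
,,,,,,,
t=2: ,,,,,,,
,,,,,,,
,,,,,,,
,,,@>,,
,,,@,,,
,,,,,,,
,,,,,,,
,,,,,,,
,,,,,,,
t=3: ,,,,,,,
,,,,,,,
,,,,,,,
,,,@@,,
,,,@v,,
,,,,,,,
,,,,,,,
,,,,,,,
,,,,,,,
t=4: ,,,,,,,
,,,,,,,
,,,,,,,
,,,@@,,
,,,<@,,
,,,,,,,
,,,,,,,
,,,,,,,
,,,,,,,
t=5: ,,,,,,,
,,,,,,,
,,,,,,,
,,,@@,,
,,,,@,,
,,,v,,,
,,,,,,,
,,,,,,,
,,,,,,,
t=6: ,,,,,,,
,,,,,,,
,,,,,,,
,,,@@,,
,,,,@,,
,,<@,,,
,,,,,,,
,,,,,,,
,,,,,,,
t=7: ,,,,,,,
,,,,,,,
,,,,,,,
,,,@@,,
,,^,@,,
,,@@,,,
,,,,,,,
,,,,,,,
,,,,,,,
t=8: ,,,,,,,
,,,,,,,
,,,,,,,
,,,@@,,
,,@>@,,
,,@@,,,
,,,,,,,
,,,,,,,
,,,,,,,
t=9: ,,,,,,,
,,,,,,,
,,,,,,,
,,,@@,,
,,@@@,,
,,@v,,,
,,,,,,,
,,,,,,,
,,,,,,,

south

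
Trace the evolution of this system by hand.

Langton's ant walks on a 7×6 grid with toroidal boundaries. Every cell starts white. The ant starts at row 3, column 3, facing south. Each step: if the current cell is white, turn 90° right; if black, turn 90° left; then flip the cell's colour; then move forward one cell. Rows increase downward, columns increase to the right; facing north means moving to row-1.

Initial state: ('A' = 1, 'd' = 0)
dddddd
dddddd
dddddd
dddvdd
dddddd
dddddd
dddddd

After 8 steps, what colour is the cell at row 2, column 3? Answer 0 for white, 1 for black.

[0] dddddd
dddddd
dddddd
dddvdd
dddddd
dddddd
dddddd
[1] dddddd
dddddd
dddddd
dd<Add
dddddd
dddddd
dddddd
[2] dddddd
dddddd
dd^ddd
ddAAdd
dddddd
dddddd
dddddd
[3] dddddd
dddddd
ddA>dd
ddAAdd
dddddd
dddddd
dddddd
[4] dddddd
dddddd
ddAAdd
ddAvdd
dddddd
dddddd
dddddd
[5] dddddd
dddddd
ddAAdd
ddAd>d
dddddd
dddddd
dddddd
[6] dddddd
dddddd
ddAAdd
ddAdAd
ddddvd
dddddd
dddddd
[7] dddddd
dddddd
ddAAdd
ddAdAd
ddd<Ad
dddddd
dddddd
[8] dddddd
dddddd
ddAAdd
ddA^Ad
dddAAd
dddddd
dddddd

1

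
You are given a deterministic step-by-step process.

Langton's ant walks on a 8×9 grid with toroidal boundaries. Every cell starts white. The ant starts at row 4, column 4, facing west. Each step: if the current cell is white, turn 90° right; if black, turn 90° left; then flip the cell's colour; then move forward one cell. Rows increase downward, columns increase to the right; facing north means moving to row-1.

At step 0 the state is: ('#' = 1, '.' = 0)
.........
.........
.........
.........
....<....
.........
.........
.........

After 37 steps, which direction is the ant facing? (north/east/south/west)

south

t=0: .........
.........
.........
.........
....<....
.........
.........
.........
t=1: .........
.........
.........
....^....
....#....
.........
.........
.........
t=2: .........
.........
.........
....#>...
....#....
.........
.........
.........
t=3: .........
.........
.........
....##...
....#v...
.........
.........
.........
t=4: .........
.........
.........
....##...
....<#...
.........
.........
.........
t=5: .........
.........
.........
....##...
.....#...
....v....
.........
.........
t=6: .........
.........
.........
....##...
.....#...
...<#....
.........
.........
t=7: .........
.........
.........
....##...
...^.#...
...##....
.........
.........
t=8: .........
.........
.........
....##...
...#>#...
...##....
.........
.........
t=9: .........
.........
.........
....##...
...###...
...#v....
.........
.........
t=10: .........
.........
.........
....##...
...###...
...#.>...
.........
.........
t=11: .........
.........
.........
....##...
...###...
...#.#...
.....v...
.........
t=12: .........
.........
.........
....##...
...###...
...#.#...
....<#...
.........
t=13: .........
.........
.........
....##...
...###...
...#^#...
....##...
.........
t=14: .........
.........
.........
....##...
...###...
...##>...
....##...
.........
t=15: .........
.........
.........
....##...
...##^...
...##....
....##...
.........
t=16: .........
.........
.........
....##...
...#<....
...##....
....##...
.........
t=17: .........
.........
.........
....##...
...#.....
...#v....
....##...
.........
t=18: .........
.........
.........
....##...
...#.....
...#.>...
....##...
.........
t=19: .........
.........
.........
....##...
...#.....
...#.#...
....#v...
.........
t=20: .........
.........
.........
....##...
...#.....
...#.#...
....#.>..
.........
t=21: .........
.........
.........
....##...
...#.....
...#.#...
....#.#..
......v..
t=22: .........
.........
.........
....##...
...#.....
...#.#...
....#.#..
.....<#..
t=23: .........
.........
.........
....##...
...#.....
...#.#...
....#^#..
.....##..
t=24: .........
.........
.........
....##...
...#.....
...#.#...
....##>..
.....##..
t=25: .........
.........
.........
....##...
...#.....
...#.#^..
....##...
.....##..
t=26: .........
.........
.........
....##...
...#.....
...#.##>.
....##...
.....##..
t=27: .........
.........
.........
....##...
...#.....
...#.###.
....##.v.
.....##..
t=28: .........
.........
.........
....##...
...#.....
...#.###.
....##<#.
.....##..
t=29: .........
.........
.........
....##...
...#.....
...#.#^#.
....####.
.....##..
t=30: .........
.........
.........
....##...
...#.....
...#.<.#.
....####.
.....##..
t=31: .........
.........
.........
....##...
...#.....
...#...#.
....#v##.
.....##..
t=32: .........
.........
.........
....##...
...#.....
...#...#.
....#.>#.
.....##..
t=33: .........
.........
.........
....##...
...#.....
...#..^#.
....#..#.
.....##..
t=34: .........
.........
.........
....##...
...#.....
...#..#>.
....#..#.
.....##..
t=35: .........
.........
.........
....##...
...#...^.
...#..#..
....#..#.
.....##..
t=36: .........
.........
.........
....##...
...#...#>
...#..#..
....#..#.
.....##..
t=37: .........
.........
.........
....##...
...#...##
...#..#.v
....#..#.
.....##..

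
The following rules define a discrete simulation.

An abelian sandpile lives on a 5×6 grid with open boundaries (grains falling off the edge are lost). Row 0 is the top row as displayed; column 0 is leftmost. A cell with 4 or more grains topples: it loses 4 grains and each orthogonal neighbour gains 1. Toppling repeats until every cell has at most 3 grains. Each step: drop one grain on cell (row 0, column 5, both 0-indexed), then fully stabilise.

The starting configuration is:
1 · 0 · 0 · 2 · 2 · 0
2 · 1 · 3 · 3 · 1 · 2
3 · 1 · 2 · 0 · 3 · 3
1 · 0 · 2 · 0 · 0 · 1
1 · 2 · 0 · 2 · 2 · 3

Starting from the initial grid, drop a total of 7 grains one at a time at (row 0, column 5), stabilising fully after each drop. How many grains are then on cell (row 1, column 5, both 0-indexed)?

3

gen 0: 1 · 0 · 0 · 2 · 2 · 0
2 · 1 · 3 · 3 · 1 · 2
3 · 1 · 2 · 0 · 3 · 3
1 · 0 · 2 · 0 · 0 · 1
1 · 2 · 0 · 2 · 2 · 3
gen 1: 1 · 0 · 0 · 2 · 2 · 1
2 · 1 · 3 · 3 · 1 · 2
3 · 1 · 2 · 0 · 3 · 3
1 · 0 · 2 · 0 · 0 · 1
1 · 2 · 0 · 2 · 2 · 3
gen 2: 1 · 0 · 0 · 2 · 2 · 2
2 · 1 · 3 · 3 · 1 · 2
3 · 1 · 2 · 0 · 3 · 3
1 · 0 · 2 · 0 · 0 · 1
1 · 2 · 0 · 2 · 2 · 3
gen 3: 1 · 0 · 0 · 2 · 2 · 3
2 · 1 · 3 · 3 · 1 · 2
3 · 1 · 2 · 0 · 3 · 3
1 · 0 · 2 · 0 · 0 · 1
1 · 2 · 0 · 2 · 2 · 3
gen 4: 1 · 0 · 0 · 2 · 3 · 0
2 · 1 · 3 · 3 · 1 · 3
3 · 1 · 2 · 0 · 3 · 3
1 · 0 · 2 · 0 · 0 · 1
1 · 2 · 0 · 2 · 2 · 3
gen 5: 1 · 0 · 0 · 2 · 3 · 1
2 · 1 · 3 · 3 · 1 · 3
3 · 1 · 2 · 0 · 3 · 3
1 · 0 · 2 · 0 · 0 · 1
1 · 2 · 0 · 2 · 2 · 3
gen 6: 1 · 0 · 0 · 2 · 3 · 2
2 · 1 · 3 · 3 · 1 · 3
3 · 1 · 2 · 0 · 3 · 3
1 · 0 · 2 · 0 · 0 · 1
1 · 2 · 0 · 2 · 2 · 3
gen 7: 1 · 0 · 0 · 2 · 3 · 3
2 · 1 · 3 · 3 · 1 · 3
3 · 1 · 2 · 0 · 3 · 3
1 · 0 · 2 · 0 · 0 · 1
1 · 2 · 0 · 2 · 2 · 3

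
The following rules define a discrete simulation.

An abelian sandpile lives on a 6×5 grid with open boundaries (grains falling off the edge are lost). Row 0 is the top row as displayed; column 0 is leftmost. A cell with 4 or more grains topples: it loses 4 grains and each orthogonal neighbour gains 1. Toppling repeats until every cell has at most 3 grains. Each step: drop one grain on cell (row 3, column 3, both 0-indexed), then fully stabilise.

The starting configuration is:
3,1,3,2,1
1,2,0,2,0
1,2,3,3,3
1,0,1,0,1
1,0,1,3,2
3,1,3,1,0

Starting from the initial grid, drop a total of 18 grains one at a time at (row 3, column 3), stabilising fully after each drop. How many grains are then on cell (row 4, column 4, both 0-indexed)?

3

0) 3,1,3,2,1
1,2,0,2,0
1,2,3,3,3
1,0,1,0,1
1,0,1,3,2
3,1,3,1,0
1) 3,1,3,2,1
1,2,0,2,0
1,2,3,3,3
1,0,1,1,1
1,0,1,3,2
3,1,3,1,0
2) 3,1,3,2,1
1,2,0,2,0
1,2,3,3,3
1,0,1,2,1
1,0,1,3,2
3,1,3,1,0
3) 3,1,3,2,1
1,2,0,2,0
1,2,3,3,3
1,0,1,3,1
1,0,1,3,2
3,1,3,1,0
4) 3,1,3,2,1
1,2,1,3,1
1,3,0,2,0
1,0,3,2,3
1,0,2,0,3
3,1,3,2,0
5) 3,1,3,2,1
1,2,1,3,1
1,3,0,2,0
1,0,3,3,3
1,0,2,0,3
3,1,3,2,0
6) 3,1,3,2,1
1,2,1,3,1
1,3,1,3,1
1,1,0,2,1
1,0,3,2,0
3,1,3,2,1
7) 3,1,3,2,1
1,2,1,3,1
1,3,1,3,1
1,1,0,3,1
1,0,3,2,0
3,1,3,2,1
8) 3,1,3,3,1
1,2,2,0,2
1,3,2,1,2
1,1,1,1,2
1,0,3,3,0
3,1,3,2,1
9) 3,1,3,3,1
1,2,2,0,2
1,3,2,1,2
1,1,1,2,2
1,0,3,3,0
3,1,3,2,1
10) 3,1,3,3,1
1,2,2,0,2
1,3,2,1,2
1,1,1,3,2
1,0,3,3,0
3,1,3,2,1
11) 3,1,3,3,1
1,2,2,0,2
1,3,2,2,2
1,1,3,1,3
1,1,1,2,1
3,2,1,0,2
12) 3,1,3,3,1
1,2,2,0,2
1,3,2,2,2
1,1,3,2,3
1,1,1,2,1
3,2,1,0,2
13) 3,1,3,3,1
1,2,2,0,2
1,3,2,2,2
1,1,3,3,3
1,1,1,2,1
3,2,1,0,2
14) 3,1,3,3,1
1,2,2,0,2
1,3,3,3,3
1,2,0,2,0
1,1,2,3,2
3,2,1,0,2
15) 3,1,3,3,1
1,2,2,0,2
1,3,3,3,3
1,2,0,3,0
1,1,2,3,2
3,2,1,0,2
16) 3,1,3,3,1
1,3,3,1,3
2,0,1,2,0
1,3,2,2,2
1,1,3,0,3
3,2,1,1,2
17) 3,1,3,3,1
1,3,3,1,3
2,0,1,2,0
1,3,2,3,2
1,1,3,0,3
3,2,1,1,2
18) 3,1,3,3,1
1,3,3,1,3
2,0,1,3,0
1,3,3,0,3
1,1,3,1,3
3,2,1,1,2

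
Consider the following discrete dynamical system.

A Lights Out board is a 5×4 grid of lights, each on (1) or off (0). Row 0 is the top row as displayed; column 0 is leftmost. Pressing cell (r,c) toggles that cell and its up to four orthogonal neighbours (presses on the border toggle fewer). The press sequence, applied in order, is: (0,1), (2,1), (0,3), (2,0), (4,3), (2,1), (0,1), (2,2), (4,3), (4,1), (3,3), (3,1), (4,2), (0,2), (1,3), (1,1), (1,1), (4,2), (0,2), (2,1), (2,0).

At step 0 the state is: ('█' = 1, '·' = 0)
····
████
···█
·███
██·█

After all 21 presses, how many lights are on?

9

[0] ····
████
···█
·███
██·█
[1] ███·
█·██
···█
·███
██·█
[2] ███·
████
████
··██
██·█
[3] ██·█
███·
████
··██
██·█
[4] ██·█
·██·
··██
█·██
██·█
[5] ██·█
·██·
··██
█·█·
███·
[6] ██·█
··█·
██·█
███·
███·
[7] ··██
·██·
██·█
███·
███·
[8] ··██
·█··
█·█·
██··
███·
[9] ··██
·█··
█·█·
██·█
██·█
[10] ··██
·█··
█·█·
█··█
··██
[11] ··██
·█··
█·██
█·█·
··█·
[12] ··██
·█··
████
·█··
·██·
[13] ··██
·█··
████
·██·
···█
[14] ·█··
·██·
████
·██·
···█
[15] ·█·█
·█·█
███·
·██·
···█
[16] ···█
█·██
█·█·
·██·
···█
[17] ·█·█
·█·█
███·
·██·
···█
[18] ·█·█
·█·█
███·
·█··
·██·
[19] ··█·
·███
███·
·█··
·██·
[20] ··█·
··██
····
····
·██·
[21] ··█·
█·██
██··
█···
·██·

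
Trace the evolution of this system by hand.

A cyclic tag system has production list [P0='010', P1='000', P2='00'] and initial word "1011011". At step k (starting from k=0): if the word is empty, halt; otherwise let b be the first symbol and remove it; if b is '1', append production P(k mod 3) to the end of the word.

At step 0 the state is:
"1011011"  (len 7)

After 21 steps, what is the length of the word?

0) "1011011"  (len 7)
1) "011011010"  (len 9)
2) "11011010"  (len 8)
3) "101101000"  (len 9)
4) "01101000010"  (len 11)
5) "1101000010"  (len 10)
6) "10100001000"  (len 11)
7) "0100001000010"  (len 13)
8) "100001000010"  (len 12)
9) "0000100001000"  (len 13)
10) "000100001000"  (len 12)
11) "00100001000"  (len 11)
12) "0100001000"  (len 10)
13) "100001000"  (len 9)
14) "00001000000"  (len 11)
15) "0001000000"  (len 10)
16) "001000000"  (len 9)
17) "01000000"  (len 8)
18) "1000000"  (len 7)
19) "000000010"  (len 9)
20) "00000010"  (len 8)
21) "0000010"  (len 7)

7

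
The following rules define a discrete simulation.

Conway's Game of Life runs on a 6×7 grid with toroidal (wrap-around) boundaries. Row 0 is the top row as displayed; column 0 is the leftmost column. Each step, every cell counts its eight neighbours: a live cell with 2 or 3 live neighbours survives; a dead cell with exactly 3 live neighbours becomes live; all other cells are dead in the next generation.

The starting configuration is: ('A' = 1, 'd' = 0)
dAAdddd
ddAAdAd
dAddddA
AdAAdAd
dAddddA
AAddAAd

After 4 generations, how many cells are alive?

gen 0: dAAdddd
ddAAdAd
dAddddA
AdAAdAd
dAddddA
AAddAAd
gen 1: AddddAA
AddAddd
AAdddAA
ddAddAd
dddAddd
dddddAA
gen 2: AdddAAd
ddddAdd
AAAdAAd
AAAdAAd
ddddAAA
AdddAAd
gen 3: dddAddd
Adddddd
AdAdddd
ddAdddd
ddddddd
AddAddd
gen 4: ddddddd
dAddddd
ddddddd
dAddddd
ddddddd
ddddddd

2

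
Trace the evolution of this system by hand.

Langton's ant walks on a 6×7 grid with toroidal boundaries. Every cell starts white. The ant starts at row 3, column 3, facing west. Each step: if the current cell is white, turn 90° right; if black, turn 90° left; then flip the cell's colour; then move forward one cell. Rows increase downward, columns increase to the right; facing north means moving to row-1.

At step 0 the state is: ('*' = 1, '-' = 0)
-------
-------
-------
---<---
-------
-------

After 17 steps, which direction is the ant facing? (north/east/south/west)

step 0: -------
-------
-------
---<---
-------
-------
step 1: -------
-------
---^---
---*---
-------
-------
step 2: -------
-------
---*>--
---*---
-------
-------
step 3: -------
-------
---**--
---*v--
-------
-------
step 4: -------
-------
---**--
---<*--
-------
-------
step 5: -------
-------
---**--
----*--
---v---
-------
step 6: -------
-------
---**--
----*--
--<*---
-------
step 7: -------
-------
---**--
--^-*--
--**---
-------
step 8: -------
-------
---**--
--*>*--
--**---
-------
step 9: -------
-------
---**--
--***--
--*v---
-------
step 10: -------
-------
---**--
--***--
--*->--
-------
step 11: -------
-------
---**--
--***--
--*-*--
----v--
step 12: -------
-------
---**--
--***--
--*-*--
---<*--
step 13: -------
-------
---**--
--***--
--*^*--
---**--
step 14: -------
-------
---**--
--***--
--**>--
---**--
step 15: -------
-------
---**--
--**^--
--**---
---**--
step 16: -------
-------
---**--
--*<---
--**---
---**--
step 17: -------
-------
---**--
--*----
--*v---
---**--

south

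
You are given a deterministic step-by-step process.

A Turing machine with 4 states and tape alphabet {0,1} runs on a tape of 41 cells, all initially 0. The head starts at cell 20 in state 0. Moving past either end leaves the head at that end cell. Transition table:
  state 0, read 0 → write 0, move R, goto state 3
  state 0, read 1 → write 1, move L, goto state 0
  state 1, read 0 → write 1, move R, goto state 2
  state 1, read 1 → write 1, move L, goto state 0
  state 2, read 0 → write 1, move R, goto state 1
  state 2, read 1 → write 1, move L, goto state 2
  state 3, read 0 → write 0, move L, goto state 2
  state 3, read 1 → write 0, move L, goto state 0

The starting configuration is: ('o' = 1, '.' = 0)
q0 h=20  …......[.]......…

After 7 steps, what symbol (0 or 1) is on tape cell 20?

0) q0 h=20  …......[.]......…
1) q3 h=21  …......[.]......…
2) q2 h=20  …......[.]......…
3) q1 h=21  ….....o[.]......…
4) q2 h=22  …....oo[.]......…
5) q1 h=23  …...ooo[.]......…
6) q2 h=24  …..oooo[.]......…
7) q1 h=25  ….ooooo[.]......…

1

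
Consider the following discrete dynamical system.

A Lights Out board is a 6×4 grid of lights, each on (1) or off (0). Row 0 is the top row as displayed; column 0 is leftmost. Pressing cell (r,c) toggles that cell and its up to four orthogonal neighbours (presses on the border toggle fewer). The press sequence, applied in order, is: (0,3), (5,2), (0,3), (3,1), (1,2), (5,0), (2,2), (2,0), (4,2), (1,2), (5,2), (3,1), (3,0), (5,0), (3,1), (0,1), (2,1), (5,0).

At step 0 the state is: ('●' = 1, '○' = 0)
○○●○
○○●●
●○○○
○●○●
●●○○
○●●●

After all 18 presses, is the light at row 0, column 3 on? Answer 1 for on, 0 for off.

k=0  ○○●○
○○●●
●○○○
○●○●
●●○○
○●●●
k=1  ○○○●
○○●○
●○○○
○●○●
●●○○
○●●●
k=2  ○○○●
○○●○
●○○○
○●○●
●●●○
○○○○
k=3  ○○●○
○○●●
●○○○
○●○●
●●●○
○○○○
k=4  ○○●○
○○●●
●●○○
●○●●
●○●○
○○○○
k=5  ○○○○
○●○○
●●●○
●○●●
●○●○
○○○○
k=6  ○○○○
○●○○
●●●○
●○●●
○○●○
●●○○
k=7  ○○○○
○●●○
●○○●
●○○●
○○●○
●●○○
k=8  ○○○○
●●●○
○●○●
○○○●
○○●○
●●○○
k=9  ○○○○
●●●○
○●○●
○○●●
○●○●
●●●○
k=10  ○○●○
●○○●
○●●●
○○●●
○●○●
●●●○
k=11  ○○●○
●○○●
○●●●
○○●●
○●●●
●○○●
k=12  ○○●○
●○○●
○○●●
●●○●
○○●●
●○○●
k=13  ○○●○
●○○●
●○●●
○○○●
●○●●
●○○●
k=14  ○○●○
●○○●
●○●●
○○○●
○○●●
○●○●
k=15  ○○●○
●○○●
●●●●
●●●●
○●●●
○●○●
k=16  ●●○○
●●○●
●●●●
●●●●
○●●●
○●○●
k=17  ●●○○
●○○●
○○○●
●○●●
○●●●
○●○●
k=18  ●●○○
●○○●
○○○●
●○●●
●●●●
●○○●

0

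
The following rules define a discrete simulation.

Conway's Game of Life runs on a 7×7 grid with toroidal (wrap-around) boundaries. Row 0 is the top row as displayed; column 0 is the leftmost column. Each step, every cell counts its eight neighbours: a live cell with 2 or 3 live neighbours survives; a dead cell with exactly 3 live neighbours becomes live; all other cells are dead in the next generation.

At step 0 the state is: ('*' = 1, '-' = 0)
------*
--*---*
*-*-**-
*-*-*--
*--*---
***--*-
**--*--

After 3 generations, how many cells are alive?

step 0: ------*
--*---*
*-*-**-
*-*-*--
*--*---
***--*-
**--*--
step 1: -*---**
**-*--*
*-*-**-
*-*-**-
*--**--
--***--
--*--*-
step 2: -*--**-
---*---
--*----
*-*----
------*
-**--*-
-**--**
step 3: **-****
--***--
-***---
-*-----
*-*---*
-**--*-
---*--*

21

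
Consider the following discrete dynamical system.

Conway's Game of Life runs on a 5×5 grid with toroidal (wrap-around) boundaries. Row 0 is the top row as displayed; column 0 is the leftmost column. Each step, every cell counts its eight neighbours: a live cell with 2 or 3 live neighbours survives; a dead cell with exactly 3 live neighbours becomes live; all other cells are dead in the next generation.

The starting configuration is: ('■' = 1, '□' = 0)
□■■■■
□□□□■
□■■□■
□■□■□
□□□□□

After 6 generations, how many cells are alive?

t=0: □■■■■
□□□□■
□■■□■
□■□■□
□□□□□
t=1: ■□■■■
□□□□■
□■■□■
■■□■□
■■□□■
t=2: □□■□□
□□□□□
□■■□■
□□□■□
□□□□□
t=3: □□□□□
□■■■□
□□■■□
□□■■□
□□□□□
t=4: □□■□□
□■□■□
□□□□■
□□■■□
□□□□□
t=5: □□■□□
□□■■□
□□□□■
□□□■□
□□■■□
t=6: □■□□□
□□■■□
□□■□■
□□■■■
□□■■□

10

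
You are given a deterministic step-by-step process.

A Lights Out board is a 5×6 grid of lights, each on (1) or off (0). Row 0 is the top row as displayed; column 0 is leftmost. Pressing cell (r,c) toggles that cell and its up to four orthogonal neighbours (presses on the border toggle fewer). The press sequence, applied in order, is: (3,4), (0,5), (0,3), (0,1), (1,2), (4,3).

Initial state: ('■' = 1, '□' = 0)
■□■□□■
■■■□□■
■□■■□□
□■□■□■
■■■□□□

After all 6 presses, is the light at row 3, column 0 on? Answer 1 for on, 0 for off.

gen 0: ■□■□□■
■■■□□■
■□■■□□
□■□■□■
■■■□□□
gen 1: ■□■□□■
■■■□□■
■□■■■□
□■□□■□
■■■□■□
gen 2: ■□■□■□
■■■□□□
■□■■■□
□■□□■□
■■■□■□
gen 3: ■□□■□□
■■■■□□
■□■■■□
□■□□■□
■■■□■□
gen 4: □■■■□□
■□■■□□
■□■■■□
□■□□■□
■■■□■□
gen 5: □■□■□□
■■□□□□
■□□■■□
□■□□■□
■■■□■□
gen 6: □■□■□□
■■□□□□
■□□■■□
□■□■■□
■■□■□□

0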